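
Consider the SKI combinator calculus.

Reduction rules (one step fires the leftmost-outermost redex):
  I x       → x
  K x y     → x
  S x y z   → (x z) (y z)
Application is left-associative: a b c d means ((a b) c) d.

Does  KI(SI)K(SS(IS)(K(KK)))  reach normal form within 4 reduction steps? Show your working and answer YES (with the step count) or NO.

Answer: YES — reaches normal form K(S(K(KK))(S(K(KK)))) in 4 ≤ 4 steps

Working:
  start: KI(SI)K(SS(IS)(K(KK)))
  step 1: IK(SS(IS)(K(KK)))
  step 2: K(SS(IS)(K(KK)))
  step 3: K(S(K(KK))(IS(K(KK))))
  step 4: K(S(K(KK))(S(K(KK))))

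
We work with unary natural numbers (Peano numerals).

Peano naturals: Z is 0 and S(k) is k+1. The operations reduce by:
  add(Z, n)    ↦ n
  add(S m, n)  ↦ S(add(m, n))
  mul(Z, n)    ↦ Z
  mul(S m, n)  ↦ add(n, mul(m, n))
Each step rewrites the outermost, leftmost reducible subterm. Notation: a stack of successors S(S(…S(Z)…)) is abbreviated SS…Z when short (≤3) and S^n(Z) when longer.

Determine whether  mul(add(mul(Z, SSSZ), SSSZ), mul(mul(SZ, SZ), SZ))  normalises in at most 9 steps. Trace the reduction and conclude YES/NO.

  start: mul(add(mul(Z, SSSZ), SSSZ), mul(mul(SZ, SZ), SZ))
  step 1: mul(add(Z, SSSZ), mul(mul(SZ, SZ), SZ))
  step 2: mul(SSSZ, mul(mul(SZ, SZ), SZ))
  step 3: add(mul(mul(SZ, SZ), SZ), mul(SSZ, mul(mul(SZ, SZ), SZ)))
  step 4: add(mul(add(SZ, mul(Z, SZ)), SZ), mul(SSZ, mul(mul(SZ, SZ), SZ)))
  step 5: add(mul(S(add(Z, mul(Z, SZ))), SZ), mul(SSZ, mul(mul(SZ, SZ), SZ)))
  step 6: add(add(SZ, mul(add(Z, mul(Z, SZ)), SZ)), mul(SSZ, mul(mul(SZ, SZ), SZ)))
  step 7: add(S(add(Z, mul(add(Z, mul(Z, SZ)), SZ))), mul(SSZ, mul(mul(SZ, SZ), SZ)))
  step 8: S(add(add(Z, mul(add(Z, mul(Z, SZ)), SZ)), mul(SSZ, mul(mul(SZ, SZ), SZ))))
  step 9: S(add(mul(add(Z, mul(Z, SZ)), SZ), mul(SSZ, mul(mul(SZ, SZ), SZ))))

Answer: NO — after 9 steps the term is S(add(mul(add(Z, mul(Z, SZ)), SZ), mul(SSZ, mul(mul(SZ, SZ), SZ)))), not yet normal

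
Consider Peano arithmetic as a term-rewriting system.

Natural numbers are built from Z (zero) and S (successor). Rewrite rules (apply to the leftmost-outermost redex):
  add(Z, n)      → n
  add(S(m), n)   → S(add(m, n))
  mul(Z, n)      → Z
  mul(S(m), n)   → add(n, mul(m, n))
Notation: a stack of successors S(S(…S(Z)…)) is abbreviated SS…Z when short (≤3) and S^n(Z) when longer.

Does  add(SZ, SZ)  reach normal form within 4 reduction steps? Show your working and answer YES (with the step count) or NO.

  start: add(SZ, SZ)
  step 1: S(add(Z, SZ))
  step 2: SSZ

Answer: YES — reaches normal form SSZ in 2 ≤ 4 steps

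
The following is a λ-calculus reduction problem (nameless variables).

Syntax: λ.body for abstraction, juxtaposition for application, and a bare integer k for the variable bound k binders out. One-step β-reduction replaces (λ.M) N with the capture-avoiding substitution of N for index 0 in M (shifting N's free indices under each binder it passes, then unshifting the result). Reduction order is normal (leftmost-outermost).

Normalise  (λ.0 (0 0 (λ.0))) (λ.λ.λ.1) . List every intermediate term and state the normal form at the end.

Answer: normal form = λ.λ.1  (in 2 steps)

Reduction:
  start: (λ.0 (0 0 (λ.0))) (λ.λ.λ.1)
  [1] (λ.λ.λ.1) ((λ.λ.λ.1) (λ.λ.λ.1) (λ.0))
  [2] λ.λ.1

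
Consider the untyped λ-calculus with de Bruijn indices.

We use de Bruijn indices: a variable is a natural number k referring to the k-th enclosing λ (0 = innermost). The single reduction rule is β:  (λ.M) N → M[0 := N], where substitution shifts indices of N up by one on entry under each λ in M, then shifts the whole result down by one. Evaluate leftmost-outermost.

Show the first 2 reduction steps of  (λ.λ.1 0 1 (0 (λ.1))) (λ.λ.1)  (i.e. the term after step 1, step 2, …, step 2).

Answer: after 2 steps: λ.(λ.1) (λ.λ.1) (0 (λ.1))

Working:
  start: (λ.λ.1 0 1 (0 (λ.1))) (λ.λ.1)
  [1] λ.(λ.λ.1) 0 (λ.λ.1) (0 (λ.1))
  [2] λ.(λ.1) (λ.λ.1) (0 (λ.1))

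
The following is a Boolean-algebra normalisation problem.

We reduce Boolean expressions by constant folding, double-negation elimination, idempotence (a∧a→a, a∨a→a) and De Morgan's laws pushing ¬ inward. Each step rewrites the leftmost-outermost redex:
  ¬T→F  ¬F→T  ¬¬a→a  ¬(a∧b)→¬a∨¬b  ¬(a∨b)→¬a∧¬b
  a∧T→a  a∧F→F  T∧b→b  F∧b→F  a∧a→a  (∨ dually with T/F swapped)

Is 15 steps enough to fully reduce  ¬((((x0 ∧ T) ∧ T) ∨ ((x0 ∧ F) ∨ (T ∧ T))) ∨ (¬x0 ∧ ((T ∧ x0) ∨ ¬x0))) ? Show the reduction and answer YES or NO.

Answer: NO — after 15 steps the term is (¬x0 ∧ ¬T) ∧ ¬(¬x0 ∧ ((T ∧ x0) ∨ ¬x0)), not yet normal

Derivation:
  start: ¬((((x0 ∧ T) ∧ T) ∨ ((x0 ∧ F) ∨ (T ∧ T))) ∨ (¬x0 ∧ ((T ∧ x0) ∨ ¬x0)))
  step 1: ¬(((x0 ∧ T) ∧ T) ∨ ((x0 ∧ F) ∨ (T ∧ T))) ∧ ¬(¬x0 ∧ ((T ∧ x0) ∨ ¬x0))
  step 2: (¬((x0 ∧ T) ∧ T) ∧ ¬((x0 ∧ F) ∨ (T ∧ T))) ∧ ¬(¬x0 ∧ ((T ∧ x0) ∨ ¬x0))
  step 3: ((¬(x0 ∧ T) ∨ ¬T) ∧ ¬((x0 ∧ F) ∨ (T ∧ T))) ∧ ¬(¬x0 ∧ ((T ∧ x0) ∨ ¬x0))
  step 4: (((¬x0 ∨ ¬T) ∨ ¬T) ∧ ¬((x0 ∧ F) ∨ (T ∧ T))) ∧ ¬(¬x0 ∧ ((T ∧ x0) ∨ ¬x0))
  step 5: (((¬x0 ∨ F) ∨ ¬T) ∧ ¬((x0 ∧ F) ∨ (T ∧ T))) ∧ ¬(¬x0 ∧ ((T ∧ x0) ∨ ¬x0))
  step 6: ((¬x0 ∨ ¬T) ∧ ¬((x0 ∧ F) ∨ (T ∧ T))) ∧ ¬(¬x0 ∧ ((T ∧ x0) ∨ ¬x0))
  step 7: ((¬x0 ∨ F) ∧ ¬((x0 ∧ F) ∨ (T ∧ T))) ∧ ¬(¬x0 ∧ ((T ∧ x0) ∨ ¬x0))
  step 8: (¬x0 ∧ ¬((x0 ∧ F) ∨ (T ∧ T))) ∧ ¬(¬x0 ∧ ((T ∧ x0) ∨ ¬x0))
  step 9: (¬x0 ∧ (¬(x0 ∧ F) ∧ ¬(T ∧ T))) ∧ ¬(¬x0 ∧ ((T ∧ x0) ∨ ¬x0))
  step 10: (¬x0 ∧ ((¬x0 ∨ ¬F) ∧ ¬(T ∧ T))) ∧ ¬(¬x0 ∧ ((T ∧ x0) ∨ ¬x0))
  step 11: (¬x0 ∧ ((¬x0 ∨ T) ∧ ¬(T ∧ T))) ∧ ¬(¬x0 ∧ ((T ∧ x0) ∨ ¬x0))
  step 12: (¬x0 ∧ (T ∧ ¬(T ∧ T))) ∧ ¬(¬x0 ∧ ((T ∧ x0) ∨ ¬x0))
  step 13: (¬x0 ∧ ¬(T ∧ T)) ∧ ¬(¬x0 ∧ ((T ∧ x0) ∨ ¬x0))
  step 14: (¬x0 ∧ (¬T ∨ ¬T)) ∧ ¬(¬x0 ∧ ((T ∧ x0) ∨ ¬x0))
  step 15: (¬x0 ∧ ¬T) ∧ ¬(¬x0 ∧ ((T ∧ x0) ∨ ¬x0))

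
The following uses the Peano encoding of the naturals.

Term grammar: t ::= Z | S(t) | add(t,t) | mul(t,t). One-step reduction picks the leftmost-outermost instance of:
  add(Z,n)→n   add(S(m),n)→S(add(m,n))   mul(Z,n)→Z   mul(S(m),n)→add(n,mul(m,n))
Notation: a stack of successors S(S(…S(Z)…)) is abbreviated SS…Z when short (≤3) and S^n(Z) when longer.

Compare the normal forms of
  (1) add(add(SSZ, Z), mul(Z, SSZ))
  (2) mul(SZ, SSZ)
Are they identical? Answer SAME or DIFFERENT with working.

Answer: SAME — A ⇓ SSZ, B ⇓ SSZ

Reduction:
Term A:
  start: add(add(SSZ, Z), mul(Z, SSZ))
  step 1: add(S(add(SZ, Z)), mul(Z, SSZ))
  step 2: S(add(add(SZ, Z), mul(Z, SSZ)))
  step 3: S(add(S(add(Z, Z)), mul(Z, SSZ)))
  step 4: S(S(add(add(Z, Z), mul(Z, SSZ))))
  step 5: S(S(add(Z, mul(Z, SSZ))))
  step 6: S(S(mul(Z, SSZ)))
  step 7: SSZ

Term B:
  start: mul(SZ, SSZ)
  step 1: add(SSZ, mul(Z, SSZ))
  step 2: S(add(SZ, mul(Z, SSZ)))
  step 3: S(S(add(Z, mul(Z, SSZ))))
  step 4: S(S(mul(Z, SSZ)))
  step 5: SSZ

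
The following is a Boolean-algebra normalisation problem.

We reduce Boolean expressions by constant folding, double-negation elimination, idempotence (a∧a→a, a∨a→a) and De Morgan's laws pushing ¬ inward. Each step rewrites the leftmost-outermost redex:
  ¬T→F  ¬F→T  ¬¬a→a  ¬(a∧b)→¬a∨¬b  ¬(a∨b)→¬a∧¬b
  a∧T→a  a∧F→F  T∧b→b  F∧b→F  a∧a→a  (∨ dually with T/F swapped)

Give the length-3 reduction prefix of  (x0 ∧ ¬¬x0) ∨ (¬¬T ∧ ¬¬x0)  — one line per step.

Answer: after 3 steps: x0 ∨ (T ∧ ¬¬x0)

Working:
  start: (x0 ∧ ¬¬x0) ∨ (¬¬T ∧ ¬¬x0)
  →1  (x0 ∧ x0) ∨ (¬¬T ∧ ¬¬x0)
  →2  x0 ∨ (¬¬T ∧ ¬¬x0)
  →3  x0 ∨ (T ∧ ¬¬x0)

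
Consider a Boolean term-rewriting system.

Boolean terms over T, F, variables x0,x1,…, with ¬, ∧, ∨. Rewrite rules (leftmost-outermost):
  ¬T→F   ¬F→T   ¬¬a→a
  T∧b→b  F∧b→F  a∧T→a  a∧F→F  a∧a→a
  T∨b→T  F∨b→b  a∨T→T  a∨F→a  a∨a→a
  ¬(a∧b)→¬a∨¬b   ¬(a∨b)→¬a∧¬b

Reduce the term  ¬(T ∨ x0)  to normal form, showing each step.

Answer: normal form = F  (in 3 steps)

Derivation:
  start: ¬(T ∨ x0)
  [1] ¬T ∧ ¬x0
  [2] F ∧ ¬x0
  [3] F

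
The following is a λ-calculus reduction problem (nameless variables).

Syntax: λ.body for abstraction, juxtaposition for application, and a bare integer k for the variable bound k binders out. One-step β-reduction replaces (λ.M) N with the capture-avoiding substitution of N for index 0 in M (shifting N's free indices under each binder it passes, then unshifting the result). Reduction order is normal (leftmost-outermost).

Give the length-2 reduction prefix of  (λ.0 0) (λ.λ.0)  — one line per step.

Answer: after 2 steps: λ.0

Reduction:
  start: (λ.0 0) (λ.λ.0)
  →1  (λ.λ.0) (λ.λ.0)
  →2  λ.0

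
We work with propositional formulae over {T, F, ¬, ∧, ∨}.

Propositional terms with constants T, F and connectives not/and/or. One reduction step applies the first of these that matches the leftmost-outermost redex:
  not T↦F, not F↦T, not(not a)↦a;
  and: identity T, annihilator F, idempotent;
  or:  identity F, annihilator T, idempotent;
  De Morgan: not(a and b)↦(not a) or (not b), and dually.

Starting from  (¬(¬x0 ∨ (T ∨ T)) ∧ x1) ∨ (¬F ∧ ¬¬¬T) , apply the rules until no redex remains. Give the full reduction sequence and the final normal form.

  start: (¬(¬x0 ∨ (T ∨ T)) ∧ x1) ∨ (¬F ∧ ¬¬¬T)
  →1  ((¬¬x0 ∧ ¬(T ∨ T)) ∧ x1) ∨ (¬F ∧ ¬¬¬T)
  →2  ((x0 ∧ ¬(T ∨ T)) ∧ x1) ∨ (¬F ∧ ¬¬¬T)
  →3  ((x0 ∧ (¬T ∧ ¬T)) ∧ x1) ∨ (¬F ∧ ¬¬¬T)
  →4  ((x0 ∧ ¬T) ∧ x1) ∨ (¬F ∧ ¬¬¬T)
  →5  ((x0 ∧ F) ∧ x1) ∨ (¬F ∧ ¬¬¬T)
  →6  (F ∧ x1) ∨ (¬F ∧ ¬¬¬T)
  →7  F ∨ (¬F ∧ ¬¬¬T)
  →8  ¬F ∧ ¬¬¬T
  →9  T ∧ ¬¬¬T
  →10  ¬¬¬T
  →11  ¬T
  →12  F

Answer: normal form = F  (in 12 steps)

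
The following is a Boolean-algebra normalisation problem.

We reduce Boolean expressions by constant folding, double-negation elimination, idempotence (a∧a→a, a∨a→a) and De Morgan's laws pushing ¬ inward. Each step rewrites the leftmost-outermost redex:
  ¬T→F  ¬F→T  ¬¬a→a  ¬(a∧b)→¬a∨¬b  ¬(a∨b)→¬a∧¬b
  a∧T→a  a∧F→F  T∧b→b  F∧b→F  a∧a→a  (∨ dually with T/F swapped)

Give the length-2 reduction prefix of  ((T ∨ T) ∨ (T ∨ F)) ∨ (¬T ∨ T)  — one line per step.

Answer: after 2 steps: T ∨ (¬T ∨ T)

Reduction:
  start: ((T ∨ T) ∨ (T ∨ F)) ∨ (¬T ∨ T)
  →1  (T ∨ (T ∨ F)) ∨ (¬T ∨ T)
  →2  T ∨ (¬T ∨ T)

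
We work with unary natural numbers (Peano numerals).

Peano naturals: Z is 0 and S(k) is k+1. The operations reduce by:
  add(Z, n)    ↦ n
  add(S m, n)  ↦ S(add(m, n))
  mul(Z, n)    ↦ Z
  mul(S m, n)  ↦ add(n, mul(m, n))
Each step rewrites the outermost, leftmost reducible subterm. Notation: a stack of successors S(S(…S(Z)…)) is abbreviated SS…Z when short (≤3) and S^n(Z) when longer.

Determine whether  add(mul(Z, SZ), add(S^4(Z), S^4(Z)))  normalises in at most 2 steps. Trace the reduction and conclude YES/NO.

  start: add(mul(Z, SZ), add(S^4(Z), S^4(Z)))
  →1  add(Z, add(S^4(Z), S^4(Z)))
  →2  add(S^4(Z), S^4(Z))

Answer: NO — after 2 steps the term is add(S^4(Z), S^4(Z)), not yet normal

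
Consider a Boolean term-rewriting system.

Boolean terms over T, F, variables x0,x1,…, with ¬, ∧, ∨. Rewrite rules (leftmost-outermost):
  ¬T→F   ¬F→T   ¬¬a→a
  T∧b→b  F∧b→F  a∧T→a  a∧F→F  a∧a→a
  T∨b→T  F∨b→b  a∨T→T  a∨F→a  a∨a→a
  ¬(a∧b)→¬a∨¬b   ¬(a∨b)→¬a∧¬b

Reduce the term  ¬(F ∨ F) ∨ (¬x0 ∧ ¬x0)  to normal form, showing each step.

  start: ¬(F ∨ F) ∨ (¬x0 ∧ ¬x0)
  [1] (¬F ∧ ¬F) ∨ (¬x0 ∧ ¬x0)
  [2] ¬F ∨ (¬x0 ∧ ¬x0)
  [3] T ∨ (¬x0 ∧ ¬x0)
  [4] T

Answer: normal form = T  (in 4 steps)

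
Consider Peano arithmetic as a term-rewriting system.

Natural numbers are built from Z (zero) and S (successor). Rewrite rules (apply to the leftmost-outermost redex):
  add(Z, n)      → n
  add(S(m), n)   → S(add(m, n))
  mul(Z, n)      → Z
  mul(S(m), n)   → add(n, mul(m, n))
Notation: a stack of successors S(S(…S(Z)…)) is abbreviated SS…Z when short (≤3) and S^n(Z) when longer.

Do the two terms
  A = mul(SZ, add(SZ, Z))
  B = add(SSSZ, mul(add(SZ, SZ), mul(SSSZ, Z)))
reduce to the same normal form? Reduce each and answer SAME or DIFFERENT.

Answer: DIFFERENT — A ⇓ SZ, B ⇓ SSSZ

Derivation:
Term A:
  start: mul(SZ, add(SZ, Z))
  →1  add(add(SZ, Z), mul(Z, add(SZ, Z)))
  →2  add(S(add(Z, Z)), mul(Z, add(SZ, Z)))
  →3  S(add(add(Z, Z), mul(Z, add(SZ, Z))))
  →4  S(add(Z, mul(Z, add(SZ, Z))))
  →5  S(mul(Z, add(SZ, Z)))
  →6  SZ

Term B:
  start: add(SSSZ, mul(add(SZ, SZ), mul(SSSZ, Z)))
  →1  S(add(SSZ, mul(add(SZ, SZ), mul(SSSZ, Z))))
  →2  S(S(add(SZ, mul(add(SZ, SZ), mul(SSSZ, Z)))))
  →3  S(S(S(add(Z, mul(add(SZ, SZ), mul(SSSZ, Z))))))
  →4  S(S(S(mul(add(SZ, SZ), mul(SSSZ, Z)))))
  →5  S(S(S(mul(S(add(Z, SZ)), mul(SSSZ, Z)))))
  →6  S(S(S(add(mul(SSSZ, Z), mul(add(Z, SZ), mul(SSSZ, Z))))))
  →7  S(S(S(add(add(Z, mul(SSZ, Z)), mul(add(Z, SZ), mul(SSSZ, Z))))))
  →8  S(S(S(add(mul(SSZ, Z), mul(add(Z, SZ), mul(SSSZ, Z))))))
  →9  S(S(S(add(add(Z, mul(SZ, Z)), mul(add(Z, SZ), mul(SSSZ, Z))))))
  →10  S(S(S(add(mul(SZ, Z), mul(add(Z, SZ), mul(SSSZ, Z))))))
  →11  S(S(S(add(add(Z, mul(Z, Z)), mul(add(Z, SZ), mul(SSSZ, Z))))))
  →12  S(S(S(add(mul(Z, Z), mul(add(Z, SZ), mul(SSSZ, Z))))))
  →13  S(S(S(add(Z, mul(add(Z, SZ), mul(SSSZ, Z))))))
  →14  S(S(S(mul(add(Z, SZ), mul(SSSZ, Z)))))
  →15  S(S(S(mul(SZ, mul(SSSZ, Z)))))
  →16  S(S(S(add(mul(SSSZ, Z), mul(Z, mul(SSSZ, Z))))))
  →17  S(S(S(add(add(Z, mul(SSZ, Z)), mul(Z, mul(SSSZ, Z))))))
  →18  S(S(S(add(mul(SSZ, Z), mul(Z, mul(SSSZ, Z))))))
  →19  S(S(S(add(add(Z, mul(SZ, Z)), mul(Z, mul(SSSZ, Z))))))
  →20  S(S(S(add(mul(SZ, Z), mul(Z, mul(SSSZ, Z))))))
  →21  S(S(S(add(add(Z, mul(Z, Z)), mul(Z, mul(SSSZ, Z))))))
  →22  S(S(S(add(mul(Z, Z), mul(Z, mul(SSSZ, Z))))))
  →23  S(S(S(add(Z, mul(Z, mul(SSSZ, Z))))))
  →24  S(S(S(mul(Z, mul(SSSZ, Z)))))
  →25  SSSZ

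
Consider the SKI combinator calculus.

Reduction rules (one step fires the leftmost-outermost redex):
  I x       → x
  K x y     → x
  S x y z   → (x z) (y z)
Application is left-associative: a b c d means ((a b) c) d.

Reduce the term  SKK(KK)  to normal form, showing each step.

Answer: normal form = KK  (in 2 steps)

Derivation:
  start: SKK(KK)
  [1] K(KK)(K(KK))
  [2] KK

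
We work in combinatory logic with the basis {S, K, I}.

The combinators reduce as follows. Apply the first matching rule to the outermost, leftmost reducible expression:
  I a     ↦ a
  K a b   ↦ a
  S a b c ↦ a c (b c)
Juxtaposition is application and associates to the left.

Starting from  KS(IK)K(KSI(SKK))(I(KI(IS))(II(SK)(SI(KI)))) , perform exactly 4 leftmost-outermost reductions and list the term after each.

  start: KS(IK)K(KSI(SKK))(I(KI(IS))(II(SK)(SI(KI))))
  [1] SK(KSI(SKK))(I(KI(IS))(II(SK)(SI(KI))))
  [2] K(I(KI(IS))(II(SK)(SI(KI))))(KSI(SKK)(I(KI(IS))(II(SK)(SI(KI)))))
  [3] I(KI(IS))(II(SK)(SI(KI)))
  [4] KI(IS)(II(SK)(SI(KI)))

Answer: after 4 steps: KI(IS)(II(SK)(SI(KI)))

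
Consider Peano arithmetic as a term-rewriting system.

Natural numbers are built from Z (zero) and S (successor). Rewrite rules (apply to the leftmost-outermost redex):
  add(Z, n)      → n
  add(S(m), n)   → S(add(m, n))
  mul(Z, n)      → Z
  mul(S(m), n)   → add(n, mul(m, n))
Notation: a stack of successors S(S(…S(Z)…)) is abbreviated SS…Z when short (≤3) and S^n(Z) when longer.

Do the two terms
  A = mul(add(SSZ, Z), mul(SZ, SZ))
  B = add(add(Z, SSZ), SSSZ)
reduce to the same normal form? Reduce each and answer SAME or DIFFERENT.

Term A:
  start: mul(add(SSZ, Z), mul(SZ, SZ))
  →1  mul(S(add(SZ, Z)), mul(SZ, SZ))
  →2  add(mul(SZ, SZ), mul(add(SZ, Z), mul(SZ, SZ)))
  →3  add(add(SZ, mul(Z, SZ)), mul(add(SZ, Z), mul(SZ, SZ)))
  →4  add(S(add(Z, mul(Z, SZ))), mul(add(SZ, Z), mul(SZ, SZ)))
  →5  S(add(add(Z, mul(Z, SZ)), mul(add(SZ, Z), mul(SZ, SZ))))
  →6  S(add(mul(Z, SZ), mul(add(SZ, Z), mul(SZ, SZ))))
  →7  S(add(Z, mul(add(SZ, Z), mul(SZ, SZ))))
  →8  S(mul(add(SZ, Z), mul(SZ, SZ)))
  →9  S(mul(S(add(Z, Z)), mul(SZ, SZ)))
  →10  S(add(mul(SZ, SZ), mul(add(Z, Z), mul(SZ, SZ))))
  →11  S(add(add(SZ, mul(Z, SZ)), mul(add(Z, Z), mul(SZ, SZ))))
  →12  S(add(S(add(Z, mul(Z, SZ))), mul(add(Z, Z), mul(SZ, SZ))))
  →13  S(S(add(add(Z, mul(Z, SZ)), mul(add(Z, Z), mul(SZ, SZ)))))
  →14  S(S(add(mul(Z, SZ), mul(add(Z, Z), mul(SZ, SZ)))))
  →15  S(S(add(Z, mul(add(Z, Z), mul(SZ, SZ)))))
  →16  S(S(mul(add(Z, Z), mul(SZ, SZ))))
  →17  S(S(mul(Z, mul(SZ, SZ))))
  →18  SSZ

Term B:
  start: add(add(Z, SSZ), SSSZ)
  →1  add(SSZ, SSSZ)
  →2  S(add(SZ, SSSZ))
  →3  S(S(add(Z, SSSZ)))
  →4  S^5(Z)

Answer: DIFFERENT — A ⇓ SSZ, B ⇓ S^5(Z)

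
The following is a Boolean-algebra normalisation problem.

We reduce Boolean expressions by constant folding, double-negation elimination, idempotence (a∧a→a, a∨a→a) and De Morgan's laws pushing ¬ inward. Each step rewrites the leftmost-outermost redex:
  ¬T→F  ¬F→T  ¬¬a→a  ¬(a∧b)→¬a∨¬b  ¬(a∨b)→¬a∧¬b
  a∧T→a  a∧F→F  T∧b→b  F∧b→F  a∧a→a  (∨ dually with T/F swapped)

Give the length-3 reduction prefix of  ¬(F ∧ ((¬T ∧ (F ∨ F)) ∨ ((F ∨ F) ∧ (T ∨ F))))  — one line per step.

  start: ¬(F ∧ ((¬T ∧ (F ∨ F)) ∨ ((F ∨ F) ∧ (T ∨ F))))
  [1] ¬F ∨ ¬((¬T ∧ (F ∨ F)) ∨ ((F ∨ F) ∧ (T ∨ F)))
  [2] T ∨ ¬((¬T ∧ (F ∨ F)) ∨ ((F ∨ F) ∧ (T ∨ F)))
  [3] T

Answer: after 3 steps: T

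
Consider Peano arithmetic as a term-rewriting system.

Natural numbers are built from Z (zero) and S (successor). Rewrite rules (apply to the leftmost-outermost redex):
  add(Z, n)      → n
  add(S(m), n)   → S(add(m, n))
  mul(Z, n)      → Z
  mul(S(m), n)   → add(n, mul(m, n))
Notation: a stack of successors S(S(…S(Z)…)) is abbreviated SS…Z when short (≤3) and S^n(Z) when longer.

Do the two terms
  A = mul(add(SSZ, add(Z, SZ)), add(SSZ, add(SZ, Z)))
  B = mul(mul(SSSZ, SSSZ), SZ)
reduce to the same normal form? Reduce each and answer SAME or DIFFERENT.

Term A:
  start: mul(add(SSZ, add(Z, SZ)), add(SSZ, add(SZ, Z)))
  [1] mul(S(add(SZ, add(Z, SZ))), add(SSZ, add(SZ, Z)))
  [2] add(add(SSZ, add(SZ, Z)), mul(add(SZ, add(Z, SZ)), add(SSZ, add(SZ, Z))))
  [3] add(S(add(SZ, add(SZ, Z))), mul(add(SZ, add(Z, SZ)), add(SSZ, add(SZ, Z))))
  [4] S(add(add(SZ, add(SZ, Z)), mul(add(SZ, add(Z, SZ)), add(SSZ, add(SZ, Z)))))
  [5] S(add(S(add(Z, add(SZ, Z))), mul(add(SZ, add(Z, SZ)), add(SSZ, add(SZ, Z)))))
  [6] S(S(add(add(Z, add(SZ, Z)), mul(add(SZ, add(Z, SZ)), add(SSZ, add(SZ, Z))))))
  [7] S(S(add(add(SZ, Z), mul(add(SZ, add(Z, SZ)), add(SSZ, add(SZ, Z))))))
  [8] S(S(add(S(add(Z, Z)), mul(add(SZ, add(Z, SZ)), add(SSZ, add(SZ, Z))))))
  [9] S(S(S(add(add(Z, Z), mul(add(SZ, add(Z, SZ)), add(SSZ, add(SZ, Z)))))))
  [10] S(S(S(add(Z, mul(add(SZ, add(Z, SZ)), add(SSZ, add(SZ, Z)))))))
  [11] S(S(S(mul(add(SZ, add(Z, SZ)), add(SSZ, add(SZ, Z))))))
  [12] S(S(S(mul(S(add(Z, add(Z, SZ))), add(SSZ, add(SZ, Z))))))
  [13] S(S(S(add(add(SSZ, add(SZ, Z)), mul(add(Z, add(Z, SZ)), add(SSZ, add(SZ, Z)))))))
  [14] S(S(S(add(S(add(SZ, add(SZ, Z))), mul(add(Z, add(Z, SZ)), add(SSZ, add(SZ, Z)))))))
  [15] S(S(S(S(add(add(SZ, add(SZ, Z)), mul(add(Z, add(Z, SZ)), add(SSZ, add(SZ, Z))))))))
  [16] S(S(S(S(add(S(add(Z, add(SZ, Z))), mul(add(Z, add(Z, SZ)), add(SSZ, add(SZ, Z))))))))
  [17] S(S(S(S(S(add(add(Z, add(SZ, Z)), mul(add(Z, add(Z, SZ)), add(SSZ, add(SZ, Z)))))))))
  [18] S(S(S(S(S(add(add(SZ, Z), mul(add(Z, add(Z, SZ)), add(SSZ, add(SZ, Z)))))))))
  [19] S(S(S(S(S(add(S(add(Z, Z)), mul(add(Z, add(Z, SZ)), add(SSZ, add(SZ, Z)))))))))
  [20] S(S(S(S(S(S(add(add(Z, Z), mul(add(Z, add(Z, SZ)), add(SSZ, add(SZ, Z))))))))))
  [21] S(S(S(S(S(S(add(Z, mul(add(Z, add(Z, SZ)), add(SSZ, add(SZ, Z))))))))))
  [22] S(S(S(S(S(S(mul(add(Z, add(Z, SZ)), add(SSZ, add(SZ, Z)))))))))
  [23] S(S(S(S(S(S(mul(add(Z, SZ), add(SSZ, add(SZ, Z)))))))))
  [24] S(S(S(S(S(S(mul(SZ, add(SSZ, add(SZ, Z)))))))))
  [25] S(S(S(S(S(S(add(add(SSZ, add(SZ, Z)), mul(Z, add(SSZ, add(SZ, Z))))))))))
  [26] S(S(S(S(S(S(add(S(add(SZ, add(SZ, Z))), mul(Z, add(SSZ, add(SZ, Z))))))))))
  [27] S(S(S(S(S(S(S(add(add(SZ, add(SZ, Z)), mul(Z, add(SSZ, add(SZ, Z)))))))))))
  [28] S(S(S(S(S(S(S(add(S(add(Z, add(SZ, Z))), mul(Z, add(SSZ, add(SZ, Z)))))))))))
  [29] S(S(S(S(S(S(S(S(add(add(Z, add(SZ, Z)), mul(Z, add(SSZ, add(SZ, Z))))))))))))
  [30] S(S(S(S(S(S(S(S(add(add(SZ, Z), mul(Z, add(SSZ, add(SZ, Z))))))))))))
  [31] S(S(S(S(S(S(S(S(add(S(add(Z, Z)), mul(Z, add(SSZ, add(SZ, Z))))))))))))
  [32] S(S(S(S(S(S(S(S(S(add(add(Z, Z), mul(Z, add(SSZ, add(SZ, Z)))))))))))))
  [33] S(S(S(S(S(S(S(S(S(add(Z, mul(Z, add(SSZ, add(SZ, Z)))))))))))))
  [34] S(S(S(S(S(S(S(S(S(mul(Z, add(SSZ, add(SZ, Z))))))))))))
  [35] S^9(Z)

Term B:
  start: mul(mul(SSSZ, SSSZ), SZ)
  [1] mul(add(SSSZ, mul(SSZ, SSSZ)), SZ)
  [2] mul(S(add(SSZ, mul(SSZ, SSSZ))), SZ)
  [3] add(SZ, mul(add(SSZ, mul(SSZ, SSSZ)), SZ))
  [4] S(add(Z, mul(add(SSZ, mul(SSZ, SSSZ)), SZ)))
  [5] S(mul(add(SSZ, mul(SSZ, SSSZ)), SZ))
  [6] S(mul(S(add(SZ, mul(SSZ, SSSZ))), SZ))
  [7] S(add(SZ, mul(add(SZ, mul(SSZ, SSSZ)), SZ)))
  [8] S(S(add(Z, mul(add(SZ, mul(SSZ, SSSZ)), SZ))))
  [9] S(S(mul(add(SZ, mul(SSZ, SSSZ)), SZ)))
  [10] S(S(mul(S(add(Z, mul(SSZ, SSSZ))), SZ)))
  [11] S(S(add(SZ, mul(add(Z, mul(SSZ, SSSZ)), SZ))))
  [12] S(S(S(add(Z, mul(add(Z, mul(SSZ, SSSZ)), SZ)))))
  [13] S(S(S(mul(add(Z, mul(SSZ, SSSZ)), SZ))))
  [14] S(S(S(mul(mul(SSZ, SSSZ), SZ))))
  [15] S(S(S(mul(add(SSSZ, mul(SZ, SSSZ)), SZ))))
  [16] S(S(S(mul(S(add(SSZ, mul(SZ, SSSZ))), SZ))))
  [17] S(S(S(add(SZ, mul(add(SSZ, mul(SZ, SSSZ)), SZ)))))
  [18] S(S(S(S(add(Z, mul(add(SSZ, mul(SZ, SSSZ)), SZ))))))
  [19] S(S(S(S(mul(add(SSZ, mul(SZ, SSSZ)), SZ)))))
  [20] S(S(S(S(mul(S(add(SZ, mul(SZ, SSSZ))), SZ)))))
  [21] S(S(S(S(add(SZ, mul(add(SZ, mul(SZ, SSSZ)), SZ))))))
  [22] S(S(S(S(S(add(Z, mul(add(SZ, mul(SZ, SSSZ)), SZ)))))))
  [23] S(S(S(S(S(mul(add(SZ, mul(SZ, SSSZ)), SZ))))))
  [24] S(S(S(S(S(mul(S(add(Z, mul(SZ, SSSZ))), SZ))))))
  [25] S(S(S(S(S(add(SZ, mul(add(Z, mul(SZ, SSSZ)), SZ)))))))
  [26] S(S(S(S(S(S(add(Z, mul(add(Z, mul(SZ, SSSZ)), SZ))))))))
  [27] S(S(S(S(S(S(mul(add(Z, mul(SZ, SSSZ)), SZ)))))))
  [28] S(S(S(S(S(S(mul(mul(SZ, SSSZ), SZ)))))))
  [29] S(S(S(S(S(S(mul(add(SSSZ, mul(Z, SSSZ)), SZ)))))))
  [30] S(S(S(S(S(S(mul(S(add(SSZ, mul(Z, SSSZ))), SZ)))))))
  [31] S(S(S(S(S(S(add(SZ, mul(add(SSZ, mul(Z, SSSZ)), SZ))))))))
  [32] S(S(S(S(S(S(S(add(Z, mul(add(SSZ, mul(Z, SSSZ)), SZ)))))))))
  [33] S(S(S(S(S(S(S(mul(add(SSZ, mul(Z, SSSZ)), SZ))))))))
  [34] S(S(S(S(S(S(S(mul(S(add(SZ, mul(Z, SSSZ))), SZ))))))))
  [35] S(S(S(S(S(S(S(add(SZ, mul(add(SZ, mul(Z, SSSZ)), SZ)))))))))
  [36] S(S(S(S(S(S(S(S(add(Z, mul(add(SZ, mul(Z, SSSZ)), SZ))))))))))
  [37] S(S(S(S(S(S(S(S(mul(add(SZ, mul(Z, SSSZ)), SZ)))))))))
  [38] S(S(S(S(S(S(S(S(mul(S(add(Z, mul(Z, SSSZ))), SZ)))))))))
  [39] S(S(S(S(S(S(S(S(add(SZ, mul(add(Z, mul(Z, SSSZ)), SZ))))))))))
  [40] S(S(S(S(S(S(S(S(S(add(Z, mul(add(Z, mul(Z, SSSZ)), SZ)))))))))))
  [41] S(S(S(S(S(S(S(S(S(mul(add(Z, mul(Z, SSSZ)), SZ))))))))))
  [42] S(S(S(S(S(S(S(S(S(mul(mul(Z, SSSZ), SZ))))))))))
  [43] S(S(S(S(S(S(S(S(S(mul(Z, SZ))))))))))
  [44] S^9(Z)

Answer: SAME — A ⇓ S^9(Z), B ⇓ S^9(Z)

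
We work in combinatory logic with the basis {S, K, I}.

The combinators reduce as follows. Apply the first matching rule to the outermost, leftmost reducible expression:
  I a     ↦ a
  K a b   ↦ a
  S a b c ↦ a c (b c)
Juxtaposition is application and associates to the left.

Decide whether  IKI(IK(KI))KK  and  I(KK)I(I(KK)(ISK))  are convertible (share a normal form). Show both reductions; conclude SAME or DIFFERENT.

Answer: SAME — A ⇓ KK, B ⇓ KK

Working:
Term A:
  start: IKI(IK(KI))KK
  step 1: KI(IK(KI))KK
  step 2: IKK
  step 3: KK

Term B:
  start: I(KK)I(I(KK)(ISK))
  step 1: KKI(I(KK)(ISK))
  step 2: K(I(KK)(ISK))
  step 3: K(KK(ISK))
  step 4: KK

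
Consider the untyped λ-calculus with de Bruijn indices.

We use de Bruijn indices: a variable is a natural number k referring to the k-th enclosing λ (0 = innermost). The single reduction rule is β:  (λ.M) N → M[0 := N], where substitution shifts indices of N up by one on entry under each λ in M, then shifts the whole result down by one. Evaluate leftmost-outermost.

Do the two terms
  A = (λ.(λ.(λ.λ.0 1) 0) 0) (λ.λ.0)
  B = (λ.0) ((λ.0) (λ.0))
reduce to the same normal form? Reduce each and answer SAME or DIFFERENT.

Term A:
  start: (λ.(λ.(λ.λ.0 1) 0) 0) (λ.λ.0)
  →1  (λ.(λ.λ.0 1) 0) (λ.λ.0)
  →2  (λ.λ.0 1) (λ.λ.0)
  →3  λ.0 (λ.λ.0)

Term B:
  start: (λ.0) ((λ.0) (λ.0))
  →1  (λ.0) (λ.0)
  →2  λ.0

Answer: DIFFERENT — A ⇓ λ.0 (λ.λ.0), B ⇓ λ.0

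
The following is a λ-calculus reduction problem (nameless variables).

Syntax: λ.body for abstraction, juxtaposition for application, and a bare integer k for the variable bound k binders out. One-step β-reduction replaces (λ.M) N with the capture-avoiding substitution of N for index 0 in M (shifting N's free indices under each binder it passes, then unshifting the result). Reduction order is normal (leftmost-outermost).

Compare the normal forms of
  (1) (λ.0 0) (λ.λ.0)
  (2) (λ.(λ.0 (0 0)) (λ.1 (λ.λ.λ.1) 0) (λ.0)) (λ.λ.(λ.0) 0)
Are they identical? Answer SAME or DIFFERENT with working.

Term A:
  start: (λ.0 0) (λ.λ.0)
  [1] (λ.λ.0) (λ.λ.0)
  [2] λ.0

Term B:
  start: (λ.(λ.0 (0 0)) (λ.1 (λ.λ.λ.1) 0) (λ.0)) (λ.λ.(λ.0) 0)
  [1] (λ.0 (0 0)) (λ.(λ.λ.(λ.0) 0) (λ.λ.λ.1) 0) (λ.0)
  [2] (λ.(λ.λ.(λ.0) 0) (λ.λ.λ.1) 0) ((λ.(λ.λ.(λ.0) 0) (λ.λ.λ.1) 0) (λ.(λ.λ.(λ.0) 0) (λ.λ.λ.1) 0)) (λ.0)
  [3] (λ.λ.(λ.0) 0) (λ.λ.λ.1) ((λ.(λ.λ.(λ.0) 0) (λ.λ.λ.1) 0) (λ.(λ.λ.(λ.0) 0) (λ.λ.λ.1) 0)) (λ.0)
  [4] (λ.(λ.0) 0) ((λ.(λ.λ.(λ.0) 0) (λ.λ.λ.1) 0) (λ.(λ.λ.(λ.0) 0) (λ.λ.λ.1) 0)) (λ.0)
  [5] (λ.0) ((λ.(λ.λ.(λ.0) 0) (λ.λ.λ.1) 0) (λ.(λ.λ.(λ.0) 0) (λ.λ.λ.1) 0)) (λ.0)
  [6] (λ.(λ.λ.(λ.0) 0) (λ.λ.λ.1) 0) (λ.(λ.λ.(λ.0) 0) (λ.λ.λ.1) 0) (λ.0)
  [7] (λ.λ.(λ.0) 0) (λ.λ.λ.1) (λ.(λ.λ.(λ.0) 0) (λ.λ.λ.1) 0) (λ.0)
  [8] (λ.(λ.0) 0) (λ.(λ.λ.(λ.0) 0) (λ.λ.λ.1) 0) (λ.0)
  [9] (λ.0) (λ.(λ.λ.(λ.0) 0) (λ.λ.λ.1) 0) (λ.0)
  [10] (λ.(λ.λ.(λ.0) 0) (λ.λ.λ.1) 0) (λ.0)
  [11] (λ.λ.(λ.0) 0) (λ.λ.λ.1) (λ.0)
  [12] (λ.(λ.0) 0) (λ.0)
  [13] (λ.0) (λ.0)
  [14] λ.0

Answer: SAME — A ⇓ λ.0, B ⇓ λ.0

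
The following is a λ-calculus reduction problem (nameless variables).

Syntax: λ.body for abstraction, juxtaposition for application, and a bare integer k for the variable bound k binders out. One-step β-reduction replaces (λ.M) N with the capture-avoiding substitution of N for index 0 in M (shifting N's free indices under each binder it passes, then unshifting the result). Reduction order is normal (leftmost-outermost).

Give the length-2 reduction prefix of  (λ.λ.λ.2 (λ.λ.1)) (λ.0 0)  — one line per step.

Answer: after 2 steps: λ.λ.(λ.λ.1) (λ.λ.1)

Derivation:
  start: (λ.λ.λ.2 (λ.λ.1)) (λ.0 0)
  →1  λ.λ.(λ.0 0) (λ.λ.1)
  →2  λ.λ.(λ.λ.1) (λ.λ.1)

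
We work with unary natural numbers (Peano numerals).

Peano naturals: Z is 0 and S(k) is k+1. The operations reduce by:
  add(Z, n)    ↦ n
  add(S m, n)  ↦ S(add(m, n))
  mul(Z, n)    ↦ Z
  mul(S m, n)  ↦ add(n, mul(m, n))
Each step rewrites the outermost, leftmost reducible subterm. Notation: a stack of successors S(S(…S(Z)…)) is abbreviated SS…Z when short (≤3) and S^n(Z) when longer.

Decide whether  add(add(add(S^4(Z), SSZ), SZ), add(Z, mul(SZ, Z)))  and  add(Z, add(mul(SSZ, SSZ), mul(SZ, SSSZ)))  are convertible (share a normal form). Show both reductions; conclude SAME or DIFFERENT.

Term A:
  start: add(add(add(S^4(Z), SSZ), SZ), add(Z, mul(SZ, Z)))
  [1] add(add(S(add(SSSZ, SSZ)), SZ), add(Z, mul(SZ, Z)))
  [2] add(S(add(add(SSSZ, SSZ), SZ)), add(Z, mul(SZ, Z)))
  [3] S(add(add(add(SSSZ, SSZ), SZ), add(Z, mul(SZ, Z))))
  [4] S(add(add(S(add(SSZ, SSZ)), SZ), add(Z, mul(SZ, Z))))
  [5] S(add(S(add(add(SSZ, SSZ), SZ)), add(Z, mul(SZ, Z))))
  [6] S(S(add(add(add(SSZ, SSZ), SZ), add(Z, mul(SZ, Z)))))
  [7] S(S(add(add(S(add(SZ, SSZ)), SZ), add(Z, mul(SZ, Z)))))
  [8] S(S(add(S(add(add(SZ, SSZ), SZ)), add(Z, mul(SZ, Z)))))
  [9] S(S(S(add(add(add(SZ, SSZ), SZ), add(Z, mul(SZ, Z))))))
  [10] S(S(S(add(add(S(add(Z, SSZ)), SZ), add(Z, mul(SZ, Z))))))
  [11] S(S(S(add(S(add(add(Z, SSZ), SZ)), add(Z, mul(SZ, Z))))))
  [12] S(S(S(S(add(add(add(Z, SSZ), SZ), add(Z, mul(SZ, Z)))))))
  [13] S(S(S(S(add(add(SSZ, SZ), add(Z, mul(SZ, Z)))))))
  [14] S(S(S(S(add(S(add(SZ, SZ)), add(Z, mul(SZ, Z)))))))
  [15] S(S(S(S(S(add(add(SZ, SZ), add(Z, mul(SZ, Z))))))))
  [16] S(S(S(S(S(add(S(add(Z, SZ)), add(Z, mul(SZ, Z))))))))
  [17] S(S(S(S(S(S(add(add(Z, SZ), add(Z, mul(SZ, Z)))))))))
  [18] S(S(S(S(S(S(add(SZ, add(Z, mul(SZ, Z)))))))))
  [19] S(S(S(S(S(S(S(add(Z, add(Z, mul(SZ, Z))))))))))
  [20] S(S(S(S(S(S(S(add(Z, mul(SZ, Z)))))))))
  [21] S(S(S(S(S(S(S(mul(SZ, Z))))))))
  [22] S(S(S(S(S(S(S(add(Z, mul(Z, Z)))))))))
  [23] S(S(S(S(S(S(S(mul(Z, Z))))))))
  [24] S^7(Z)

Term B:
  start: add(Z, add(mul(SSZ, SSZ), mul(SZ, SSSZ)))
  [1] add(mul(SSZ, SSZ), mul(SZ, SSSZ))
  [2] add(add(SSZ, mul(SZ, SSZ)), mul(SZ, SSSZ))
  [3] add(S(add(SZ, mul(SZ, SSZ))), mul(SZ, SSSZ))
  [4] S(add(add(SZ, mul(SZ, SSZ)), mul(SZ, SSSZ)))
  [5] S(add(S(add(Z, mul(SZ, SSZ))), mul(SZ, SSSZ)))
  [6] S(S(add(add(Z, mul(SZ, SSZ)), mul(SZ, SSSZ))))
  [7] S(S(add(mul(SZ, SSZ), mul(SZ, SSSZ))))
  [8] S(S(add(add(SSZ, mul(Z, SSZ)), mul(SZ, SSSZ))))
  [9] S(S(add(S(add(SZ, mul(Z, SSZ))), mul(SZ, SSSZ))))
  [10] S(S(S(add(add(SZ, mul(Z, SSZ)), mul(SZ, SSSZ)))))
  [11] S(S(S(add(S(add(Z, mul(Z, SSZ))), mul(SZ, SSSZ)))))
  [12] S(S(S(S(add(add(Z, mul(Z, SSZ)), mul(SZ, SSSZ))))))
  [13] S(S(S(S(add(mul(Z, SSZ), mul(SZ, SSSZ))))))
  [14] S(S(S(S(add(Z, mul(SZ, SSSZ))))))
  [15] S(S(S(S(mul(SZ, SSSZ)))))
  [16] S(S(S(S(add(SSSZ, mul(Z, SSSZ))))))
  [17] S(S(S(S(S(add(SSZ, mul(Z, SSSZ)))))))
  [18] S(S(S(S(S(S(add(SZ, mul(Z, SSSZ))))))))
  [19] S(S(S(S(S(S(S(add(Z, mul(Z, SSSZ)))))))))
  [20] S(S(S(S(S(S(S(mul(Z, SSSZ))))))))
  [21] S^7(Z)

Answer: SAME — A ⇓ S^7(Z), B ⇓ S^7(Z)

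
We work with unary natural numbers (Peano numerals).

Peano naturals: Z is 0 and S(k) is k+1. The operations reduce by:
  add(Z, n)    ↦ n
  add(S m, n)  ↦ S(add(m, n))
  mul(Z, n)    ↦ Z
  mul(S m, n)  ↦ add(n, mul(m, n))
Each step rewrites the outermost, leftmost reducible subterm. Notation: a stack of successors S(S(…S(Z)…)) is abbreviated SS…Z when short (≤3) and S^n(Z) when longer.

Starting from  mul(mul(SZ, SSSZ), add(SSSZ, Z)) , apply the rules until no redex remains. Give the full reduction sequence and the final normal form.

  start: mul(mul(SZ, SSSZ), add(SSSZ, Z))
  step 1: mul(add(SSSZ, mul(Z, SSSZ)), add(SSSZ, Z))
  step 2: mul(S(add(SSZ, mul(Z, SSSZ))), add(SSSZ, Z))
  step 3: add(add(SSSZ, Z), mul(add(SSZ, mul(Z, SSSZ)), add(SSSZ, Z)))
  step 4: add(S(add(SSZ, Z)), mul(add(SSZ, mul(Z, SSSZ)), add(SSSZ, Z)))
  step 5: S(add(add(SSZ, Z), mul(add(SSZ, mul(Z, SSSZ)), add(SSSZ, Z))))
  step 6: S(add(S(add(SZ, Z)), mul(add(SSZ, mul(Z, SSSZ)), add(SSSZ, Z))))
  step 7: S(S(add(add(SZ, Z), mul(add(SSZ, mul(Z, SSSZ)), add(SSSZ, Z)))))
  step 8: S(S(add(S(add(Z, Z)), mul(add(SSZ, mul(Z, SSSZ)), add(SSSZ, Z)))))
  step 9: S(S(S(add(add(Z, Z), mul(add(SSZ, mul(Z, SSSZ)), add(SSSZ, Z))))))
  step 10: S(S(S(add(Z, mul(add(SSZ, mul(Z, SSSZ)), add(SSSZ, Z))))))
  step 11: S(S(S(mul(add(SSZ, mul(Z, SSSZ)), add(SSSZ, Z)))))
  step 12: S(S(S(mul(S(add(SZ, mul(Z, SSSZ))), add(SSSZ, Z)))))
  step 13: S(S(S(add(add(SSSZ, Z), mul(add(SZ, mul(Z, SSSZ)), add(SSSZ, Z))))))
  step 14: S(S(S(add(S(add(SSZ, Z)), mul(add(SZ, mul(Z, SSSZ)), add(SSSZ, Z))))))
  step 15: S(S(S(S(add(add(SSZ, Z), mul(add(SZ, mul(Z, SSSZ)), add(SSSZ, Z)))))))
  step 16: S(S(S(S(add(S(add(SZ, Z)), mul(add(SZ, mul(Z, SSSZ)), add(SSSZ, Z)))))))
  step 17: S(S(S(S(S(add(add(SZ, Z), mul(add(SZ, mul(Z, SSSZ)), add(SSSZ, Z))))))))
  step 18: S(S(S(S(S(add(S(add(Z, Z)), mul(add(SZ, mul(Z, SSSZ)), add(SSSZ, Z))))))))
  step 19: S(S(S(S(S(S(add(add(Z, Z), mul(add(SZ, mul(Z, SSSZ)), add(SSSZ, Z)))))))))
  step 20: S(S(S(S(S(S(add(Z, mul(add(SZ, mul(Z, SSSZ)), add(SSSZ, Z)))))))))
  step 21: S(S(S(S(S(S(mul(add(SZ, mul(Z, SSSZ)), add(SSSZ, Z))))))))
  step 22: S(S(S(S(S(S(mul(S(add(Z, mul(Z, SSSZ))), add(SSSZ, Z))))))))
  step 23: S(S(S(S(S(S(add(add(SSSZ, Z), mul(add(Z, mul(Z, SSSZ)), add(SSSZ, Z)))))))))
  step 24: S(S(S(S(S(S(add(S(add(SSZ, Z)), mul(add(Z, mul(Z, SSSZ)), add(SSSZ, Z)))))))))
  step 25: S(S(S(S(S(S(S(add(add(SSZ, Z), mul(add(Z, mul(Z, SSSZ)), add(SSSZ, Z))))))))))
  step 26: S(S(S(S(S(S(S(add(S(add(SZ, Z)), mul(add(Z, mul(Z, SSSZ)), add(SSSZ, Z))))))))))
  step 27: S(S(S(S(S(S(S(S(add(add(SZ, Z), mul(add(Z, mul(Z, SSSZ)), add(SSSZ, Z)))))))))))
  step 28: S(S(S(S(S(S(S(S(add(S(add(Z, Z)), mul(add(Z, mul(Z, SSSZ)), add(SSSZ, Z)))))))))))
  step 29: S(S(S(S(S(S(S(S(S(add(add(Z, Z), mul(add(Z, mul(Z, SSSZ)), add(SSSZ, Z))))))))))))
  step 30: S(S(S(S(S(S(S(S(S(add(Z, mul(add(Z, mul(Z, SSSZ)), add(SSSZ, Z))))))))))))
  step 31: S(S(S(S(S(S(S(S(S(mul(add(Z, mul(Z, SSSZ)), add(SSSZ, Z)))))))))))
  step 32: S(S(S(S(S(S(S(S(S(mul(mul(Z, SSSZ), add(SSSZ, Z)))))))))))
  step 33: S(S(S(S(S(S(S(S(S(mul(Z, add(SSSZ, Z)))))))))))
  step 34: S^9(Z)

Answer: normal form = S^9(Z)  (in 34 steps)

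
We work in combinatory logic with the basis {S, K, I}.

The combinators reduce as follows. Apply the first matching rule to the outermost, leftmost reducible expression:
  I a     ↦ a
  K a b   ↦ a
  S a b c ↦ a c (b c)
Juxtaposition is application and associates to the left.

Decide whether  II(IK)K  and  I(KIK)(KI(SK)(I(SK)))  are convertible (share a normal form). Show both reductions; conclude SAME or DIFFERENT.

Term A:
  start: II(IK)K
  [1] I(IK)K
  [2] IKK
  [3] KK

Term B:
  start: I(KIK)(KI(SK)(I(SK)))
  [1] KIK(KI(SK)(I(SK)))
  [2] I(KI(SK)(I(SK)))
  [3] KI(SK)(I(SK))
  [4] I(I(SK))
  [5] I(SK)
  [6] SK

Answer: DIFFERENT — A ⇓ KK, B ⇓ SK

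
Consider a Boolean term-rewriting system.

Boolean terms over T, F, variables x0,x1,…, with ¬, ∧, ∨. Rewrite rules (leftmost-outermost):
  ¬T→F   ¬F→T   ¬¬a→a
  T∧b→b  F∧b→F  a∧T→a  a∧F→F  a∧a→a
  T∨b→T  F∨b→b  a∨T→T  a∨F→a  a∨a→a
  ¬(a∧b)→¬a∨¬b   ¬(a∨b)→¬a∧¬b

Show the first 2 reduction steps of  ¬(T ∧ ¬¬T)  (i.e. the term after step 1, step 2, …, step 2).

Answer: after 2 steps: F ∨ ¬¬¬T

Reduction:
  start: ¬(T ∧ ¬¬T)
  [1] ¬T ∨ ¬¬¬T
  [2] F ∨ ¬¬¬T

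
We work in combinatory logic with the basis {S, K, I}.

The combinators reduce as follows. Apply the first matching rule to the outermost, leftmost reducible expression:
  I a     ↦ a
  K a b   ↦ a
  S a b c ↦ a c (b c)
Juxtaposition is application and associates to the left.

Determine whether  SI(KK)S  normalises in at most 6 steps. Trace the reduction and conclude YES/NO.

  start: SI(KK)S
  step 1: IS(KKS)
  step 2: S(KKS)
  step 3: SK

Answer: YES — reaches normal form SK in 3 ≤ 6 steps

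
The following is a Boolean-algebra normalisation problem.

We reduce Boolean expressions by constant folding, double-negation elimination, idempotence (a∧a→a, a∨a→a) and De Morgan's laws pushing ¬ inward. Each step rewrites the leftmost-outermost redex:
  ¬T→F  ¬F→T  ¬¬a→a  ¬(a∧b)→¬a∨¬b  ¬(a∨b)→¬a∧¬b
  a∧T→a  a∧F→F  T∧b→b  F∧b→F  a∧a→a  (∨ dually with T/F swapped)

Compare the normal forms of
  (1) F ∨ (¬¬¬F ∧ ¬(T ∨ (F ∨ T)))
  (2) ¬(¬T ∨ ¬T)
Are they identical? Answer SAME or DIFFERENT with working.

Answer: DIFFERENT — A ⇓ F, B ⇓ T

Reduction:
Term A:
  start: F ∨ (¬¬¬F ∧ ¬(T ∨ (F ∨ T)))
  step 1: ¬¬¬F ∧ ¬(T ∨ (F ∨ T))
  step 2: ¬F ∧ ¬(T ∨ (F ∨ T))
  step 3: T ∧ ¬(T ∨ (F ∨ T))
  step 4: ¬(T ∨ (F ∨ T))
  step 5: ¬T ∧ ¬(F ∨ T)
  step 6: F ∧ ¬(F ∨ T)
  step 7: F

Term B:
  start: ¬(¬T ∨ ¬T)
  step 1: ¬¬T ∧ ¬¬T
  step 2: ¬¬T
  step 3: T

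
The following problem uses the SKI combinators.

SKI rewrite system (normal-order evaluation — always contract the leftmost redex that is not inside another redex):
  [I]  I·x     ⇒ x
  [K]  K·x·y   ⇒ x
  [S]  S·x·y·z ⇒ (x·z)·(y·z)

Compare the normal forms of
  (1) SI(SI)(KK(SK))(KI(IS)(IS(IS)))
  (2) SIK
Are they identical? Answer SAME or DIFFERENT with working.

Term A:
  start: SI(SI)(KK(SK))(KI(IS)(IS(IS)))
  [1] I(KK(SK))(SI(KK(SK)))(KI(IS)(IS(IS)))
  [2] KK(SK)(SI(KK(SK)))(KI(IS)(IS(IS)))
  [3] K(SI(KK(SK)))(KI(IS)(IS(IS)))
  [4] SI(KK(SK))
  [5] SIK

Term B:
  start: SIK

Answer: SAME — A ⇓ SIK, B ⇓ SIK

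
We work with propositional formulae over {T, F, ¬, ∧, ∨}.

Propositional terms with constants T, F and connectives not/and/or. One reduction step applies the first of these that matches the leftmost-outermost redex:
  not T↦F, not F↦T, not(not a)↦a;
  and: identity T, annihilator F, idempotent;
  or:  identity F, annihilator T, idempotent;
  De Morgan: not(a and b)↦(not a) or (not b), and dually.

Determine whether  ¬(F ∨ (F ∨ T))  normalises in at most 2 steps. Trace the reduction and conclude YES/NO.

Answer: NO — after 2 steps the term is T ∧ ¬(F ∨ T), not yet normal

Derivation:
  start: ¬(F ∨ (F ∨ T))
  [1] ¬F ∧ ¬(F ∨ T)
  [2] T ∧ ¬(F ∨ T)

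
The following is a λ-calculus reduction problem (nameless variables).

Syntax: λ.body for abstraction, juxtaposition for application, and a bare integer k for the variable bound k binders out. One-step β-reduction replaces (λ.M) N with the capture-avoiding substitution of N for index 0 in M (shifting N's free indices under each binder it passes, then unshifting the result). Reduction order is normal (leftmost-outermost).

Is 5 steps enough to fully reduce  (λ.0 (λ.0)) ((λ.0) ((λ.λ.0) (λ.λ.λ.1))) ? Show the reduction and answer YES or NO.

Answer: YES — reaches normal form λ.0 in 4 ≤ 5 steps

Reduction:
  start: (λ.0 (λ.0)) ((λ.0) ((λ.λ.0) (λ.λ.λ.1)))
  →1  (λ.0) ((λ.λ.0) (λ.λ.λ.1)) (λ.0)
  →2  (λ.λ.0) (λ.λ.λ.1) (λ.0)
  →3  (λ.0) (λ.0)
  →4  λ.0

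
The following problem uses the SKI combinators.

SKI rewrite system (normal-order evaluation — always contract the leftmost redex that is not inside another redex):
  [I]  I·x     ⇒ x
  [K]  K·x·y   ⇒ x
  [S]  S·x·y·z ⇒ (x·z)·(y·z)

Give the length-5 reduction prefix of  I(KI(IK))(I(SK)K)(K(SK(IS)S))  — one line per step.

  start: I(KI(IK))(I(SK)K)(K(SK(IS)S))
  →1  KI(IK)(I(SK)K)(K(SK(IS)S))
  →2  I(I(SK)K)(K(SK(IS)S))
  →3  I(SK)K(K(SK(IS)S))
  →4  SKK(K(SK(IS)S))
  →5  K(K(SK(IS)S))(K(K(SK(IS)S)))

Answer: after 5 steps: K(K(SK(IS)S))(K(K(SK(IS)S)))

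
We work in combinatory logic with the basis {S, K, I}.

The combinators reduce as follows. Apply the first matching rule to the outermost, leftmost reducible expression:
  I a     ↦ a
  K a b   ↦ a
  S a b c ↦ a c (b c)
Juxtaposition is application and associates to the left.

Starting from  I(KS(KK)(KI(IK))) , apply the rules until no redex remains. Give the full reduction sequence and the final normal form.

  start: I(KS(KK)(KI(IK)))
  →1  KS(KK)(KI(IK))
  →2  S(KI(IK))
  →3  SI

Answer: normal form = SI  (in 3 steps)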